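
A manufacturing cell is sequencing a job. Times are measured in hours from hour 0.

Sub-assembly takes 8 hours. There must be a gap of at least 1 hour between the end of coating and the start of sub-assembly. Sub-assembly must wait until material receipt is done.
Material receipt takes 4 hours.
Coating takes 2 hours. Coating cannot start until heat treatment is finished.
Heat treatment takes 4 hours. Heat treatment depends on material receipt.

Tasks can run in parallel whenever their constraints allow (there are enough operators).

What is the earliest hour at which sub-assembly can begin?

11

Material receipt can start immediately at hour 0; it finishes at hour 4.
After material receipt (finishes hour 4), heat treatment can start at hour 4 and finishes at hour 8.
After heat treatment (finishes hour 8), coating can start at hour 8 and finishes at hour 10.
Sub-assembly waits on coating (finishes hour 10, plus 1-hour gap → hour 11); material receipt (finishes hour 4). The latest of these is hour 11, which is the earliest sub-assembly can start.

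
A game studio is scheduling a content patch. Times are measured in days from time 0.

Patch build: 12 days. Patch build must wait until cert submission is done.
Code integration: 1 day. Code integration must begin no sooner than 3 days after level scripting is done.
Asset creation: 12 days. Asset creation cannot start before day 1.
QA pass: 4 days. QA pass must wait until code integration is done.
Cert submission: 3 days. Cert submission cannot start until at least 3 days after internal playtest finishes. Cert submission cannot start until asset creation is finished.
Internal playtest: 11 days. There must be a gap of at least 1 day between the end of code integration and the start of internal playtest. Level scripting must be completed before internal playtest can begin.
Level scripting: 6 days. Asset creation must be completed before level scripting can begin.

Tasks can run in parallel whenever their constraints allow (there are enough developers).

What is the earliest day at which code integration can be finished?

Asset creation waits on its own release at day 1, so it starts at day 1 and finishes at 1 + 12 = day 13.
Level scripting cannot begin until asset creation (finishes day 13). It runs from day 13 to 13 + 6 = day 19.
Code integration cannot begin until level scripting (finishes day 19, plus 3-day gap → day 22). It runs from day 22 to 22 + 1 = day 23.

23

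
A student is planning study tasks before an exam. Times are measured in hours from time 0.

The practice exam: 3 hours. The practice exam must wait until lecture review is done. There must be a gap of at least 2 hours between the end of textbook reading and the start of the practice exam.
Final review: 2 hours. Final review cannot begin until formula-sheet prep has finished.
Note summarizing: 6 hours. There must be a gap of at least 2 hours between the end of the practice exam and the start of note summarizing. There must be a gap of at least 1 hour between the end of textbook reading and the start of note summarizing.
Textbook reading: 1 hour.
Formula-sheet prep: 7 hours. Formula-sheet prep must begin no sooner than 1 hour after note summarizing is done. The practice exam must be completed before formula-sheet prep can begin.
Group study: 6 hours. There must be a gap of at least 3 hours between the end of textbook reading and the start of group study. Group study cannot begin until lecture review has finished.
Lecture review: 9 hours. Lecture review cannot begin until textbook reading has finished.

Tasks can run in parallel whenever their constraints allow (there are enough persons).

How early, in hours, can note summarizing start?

Textbook reading can start immediately at hour 0; it finishes at hour 1.
After textbook reading (finishes hour 1), lecture review can start at hour 1 and finishes at hour 10.
For the practice exam: lecture review (finishes hour 10); textbook reading (finishes hour 1, plus 2-hour gap → hour 3). Taking the maximum gives a start of hour 10, and it finishes at 10 + 3 = hour 13.
Note summarizing waits on the practice exam (finishes hour 13, plus 2-hour gap → hour 15); textbook reading (finishes hour 1, plus 1-hour gap → hour 2). The latest of these is hour 15, which is the earliest note summarizing can start.

15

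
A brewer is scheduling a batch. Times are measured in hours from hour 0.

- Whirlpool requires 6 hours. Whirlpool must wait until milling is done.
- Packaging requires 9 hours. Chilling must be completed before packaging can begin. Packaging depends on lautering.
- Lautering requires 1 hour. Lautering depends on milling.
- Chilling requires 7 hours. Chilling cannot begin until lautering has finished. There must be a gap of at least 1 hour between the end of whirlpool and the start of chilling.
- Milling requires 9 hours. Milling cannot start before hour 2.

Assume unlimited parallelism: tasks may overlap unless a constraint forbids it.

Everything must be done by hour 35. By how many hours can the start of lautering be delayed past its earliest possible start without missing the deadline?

Milling cannot begin until its own release at hour 2. It runs from hour 2 to 2 + 9 = hour 11.
After milling (finishes hour 11), lautering can start at hour 11 and finishes at hour 12.

Working backward from the deadline:
Nothing follows packaging; the deadline of hour 35 is its only limit. It must start by 35 − 9 = hour 26.
Chilling has to be done before packaging (must start by hour 26). That means finishing by hour 26, i.e. starting by 26 − 7 = hour 19.
Lautering must finish in time for chilling (must start by hour 19); packaging (must start by hour 26). The tightest is hour 19, so lautering must start by 19 − 1 = hour 18.
So lautering can start as early as hour 11 and as late as hour 18, giving 18 − 11 = 7 hours of slack.

7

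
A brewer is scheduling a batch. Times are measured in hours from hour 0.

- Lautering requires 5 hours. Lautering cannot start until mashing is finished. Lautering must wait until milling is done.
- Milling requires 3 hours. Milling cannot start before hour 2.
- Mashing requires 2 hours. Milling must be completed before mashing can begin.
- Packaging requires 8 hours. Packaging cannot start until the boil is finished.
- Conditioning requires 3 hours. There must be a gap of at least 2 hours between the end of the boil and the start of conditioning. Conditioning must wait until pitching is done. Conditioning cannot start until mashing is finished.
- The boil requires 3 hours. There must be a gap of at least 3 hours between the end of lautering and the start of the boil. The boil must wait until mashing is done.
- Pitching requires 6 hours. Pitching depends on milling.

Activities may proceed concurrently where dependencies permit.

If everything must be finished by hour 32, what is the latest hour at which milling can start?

8

Conditioning has no dependents, so it just needs to finish by hour 32. Starting by 32 − 3 = hour 29 achieves that.
Nothing follows packaging; the deadline of hour 32 is its only limit. It must start by 32 − 8 = hour 24.
For the boil: conditioning (must start by hour 29, minus 2-hour gap → hour 27); packaging (must start by hour 24). The most restrictive is hour 24; with a 3-hour duration, the boil must start by hour 21.
Lautering must finish before the boil (must start by hour 21, minus 3-hour gap → hour 18). With a 5-hour duration, lautering must start by 18 − 5 = hour 13.
Mashing feeds lautering (must start by hour 13); the boil (must start by hour 21); conditioning (must start by hour 29). Taking the minimum, mashing must finish by hour 13 and start by 13 − 2 = hour 11.
Since conditioning (must start by hour 29) depends on it, pitching must finish by hour 29. Backing off its 6-hour duration gives a latest start of hour 23.
For milling: mashing (must start by hour 11); lautering (must start by hour 13); pitching (must start by hour 23). The most restrictive is hour 11; with a 3-hour duration, milling must start by hour 8.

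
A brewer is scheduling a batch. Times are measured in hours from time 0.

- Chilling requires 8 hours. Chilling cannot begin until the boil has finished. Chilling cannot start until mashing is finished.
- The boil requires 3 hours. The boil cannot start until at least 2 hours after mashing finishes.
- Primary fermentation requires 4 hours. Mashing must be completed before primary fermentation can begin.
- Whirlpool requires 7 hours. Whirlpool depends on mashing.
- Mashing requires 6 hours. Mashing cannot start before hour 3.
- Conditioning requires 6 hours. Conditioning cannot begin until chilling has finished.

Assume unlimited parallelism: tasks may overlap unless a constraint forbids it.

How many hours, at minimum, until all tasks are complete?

28

Mashing waits on its own release at hour 3, so it starts at hour 3 and finishes at 3 + 6 = hour 9.
Primary fermentation cannot begin until mashing (finishes hour 9). It runs from hour 9 to 9 + 4 = hour 13.
Whirlpool cannot begin until mashing (finishes hour 9). It runs from hour 9 to 9 + 7 = hour 16.
The boil cannot begin until mashing (finishes hour 9, plus 2-hour gap → hour 11). It runs from hour 11 to 11 + 3 = hour 14.
Chilling cannot start until the boil (finishes hour 14); mashing (finishes hour 9). The controlling bound is hour 14, so chilling finishes at 14 + 8 = hour 22.
Conditioning waits on chilling (finishes hour 22), so it starts at hour 22 and finishes at 22 + 6 = hour 28.
All tasks are finished once the last one completes. Finish times: Mashing at 9, The boil at 14, Whirlpool at 16, Chilling at 22, Primary fermentation at 13, Conditioning at 28. The latest is hour 28.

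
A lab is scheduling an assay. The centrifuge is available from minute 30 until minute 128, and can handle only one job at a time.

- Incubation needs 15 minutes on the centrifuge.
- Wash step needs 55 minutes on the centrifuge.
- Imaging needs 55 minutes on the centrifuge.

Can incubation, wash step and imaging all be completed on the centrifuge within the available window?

The centrifuge window is 128 − 30 = 98 minutes.
Running back to back, the jobs need 15 + 55 + 55 = 125 minutes on the centrifuge.
Since 125 > 98, they cannot all fit.

No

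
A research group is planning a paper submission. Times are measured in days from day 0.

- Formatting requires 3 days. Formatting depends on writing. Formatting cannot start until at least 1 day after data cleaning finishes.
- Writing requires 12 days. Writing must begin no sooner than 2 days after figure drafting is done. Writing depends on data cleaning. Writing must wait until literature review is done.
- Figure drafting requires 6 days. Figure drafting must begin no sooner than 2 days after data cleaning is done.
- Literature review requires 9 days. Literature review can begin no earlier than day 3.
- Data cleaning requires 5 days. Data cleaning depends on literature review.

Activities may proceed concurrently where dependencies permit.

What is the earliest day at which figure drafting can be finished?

25

Literature review cannot begin until its own release at day 3. It runs from day 3 to 3 + 9 = day 12.
Data cleaning cannot begin until literature review (finishes day 12). It runs from day 12 to 12 + 5 = day 17.
Figure drafting cannot begin until data cleaning (finishes day 17, plus 2-day gap → day 19). It runs from day 19 to 19 + 6 = day 25.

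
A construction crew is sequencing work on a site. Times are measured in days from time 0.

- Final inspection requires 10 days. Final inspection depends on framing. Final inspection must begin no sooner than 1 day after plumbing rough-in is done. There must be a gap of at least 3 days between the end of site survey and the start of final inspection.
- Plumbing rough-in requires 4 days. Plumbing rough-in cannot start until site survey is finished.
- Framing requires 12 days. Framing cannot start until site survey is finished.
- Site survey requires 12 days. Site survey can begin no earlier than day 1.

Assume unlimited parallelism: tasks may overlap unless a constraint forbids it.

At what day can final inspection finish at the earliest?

35

After its own release at day 1, site survey can start at day 1 and finishes at day 13.
Plumbing rough-in cannot begin until site survey (finishes day 13). It runs from day 13 to 13 + 4 = day 17.
Framing waits on site survey (finishes day 13), so it starts at day 13 and finishes at 13 + 12 = day 25.
Final inspection cannot start until framing (finishes day 25); plumbing rough-in (finishes day 17, plus 1-day gap → day 18); site survey (finishes day 13, plus 3-day gap → day 16). The controlling bound is day 25, so final inspection finishes at 25 + 10 = day 35.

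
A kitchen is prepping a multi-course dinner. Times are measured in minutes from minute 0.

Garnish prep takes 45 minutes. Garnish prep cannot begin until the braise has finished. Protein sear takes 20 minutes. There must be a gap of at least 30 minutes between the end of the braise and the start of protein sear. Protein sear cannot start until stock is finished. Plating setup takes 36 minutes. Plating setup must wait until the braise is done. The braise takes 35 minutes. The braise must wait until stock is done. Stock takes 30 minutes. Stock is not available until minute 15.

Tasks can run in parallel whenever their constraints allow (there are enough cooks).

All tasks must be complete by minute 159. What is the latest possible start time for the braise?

74

Protein sear must finish by minute 159; it takes 20 minutes, so it must start by 159 − 20 = minute 139.
Plating setup has no dependents, so it just needs to finish by minute 159. Starting by 159 − 36 = minute 123 achieves that.
Garnish prep must finish by minute 159; it takes 45 minutes, so it must start by 159 − 45 = minute 114.
The braise has several dependents: protein sear (must start by minute 139, minus 30-minute gap → minute 109); plating setup (must start by minute 123); garnish prep (must start by minute 114). The earliest of those limits is minute 109, so the braise must start by 109 − 35 = minute 74.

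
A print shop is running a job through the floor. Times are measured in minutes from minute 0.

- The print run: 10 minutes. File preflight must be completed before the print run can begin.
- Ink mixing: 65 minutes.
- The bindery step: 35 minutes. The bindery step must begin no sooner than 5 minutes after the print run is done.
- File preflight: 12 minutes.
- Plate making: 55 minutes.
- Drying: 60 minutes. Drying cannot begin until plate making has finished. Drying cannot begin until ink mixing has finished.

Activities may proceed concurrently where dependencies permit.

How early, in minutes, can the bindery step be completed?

File preflight can start immediately at minute 0; it finishes at minute 12.
After file preflight (finishes minute 12), the print run can start at minute 12 and finishes at minute 22.
The bindery step waits on the print run (finishes minute 22, plus 5-minute gap → minute 27), so it starts at minute 27 and finishes at 27 + 35 = minute 62.

62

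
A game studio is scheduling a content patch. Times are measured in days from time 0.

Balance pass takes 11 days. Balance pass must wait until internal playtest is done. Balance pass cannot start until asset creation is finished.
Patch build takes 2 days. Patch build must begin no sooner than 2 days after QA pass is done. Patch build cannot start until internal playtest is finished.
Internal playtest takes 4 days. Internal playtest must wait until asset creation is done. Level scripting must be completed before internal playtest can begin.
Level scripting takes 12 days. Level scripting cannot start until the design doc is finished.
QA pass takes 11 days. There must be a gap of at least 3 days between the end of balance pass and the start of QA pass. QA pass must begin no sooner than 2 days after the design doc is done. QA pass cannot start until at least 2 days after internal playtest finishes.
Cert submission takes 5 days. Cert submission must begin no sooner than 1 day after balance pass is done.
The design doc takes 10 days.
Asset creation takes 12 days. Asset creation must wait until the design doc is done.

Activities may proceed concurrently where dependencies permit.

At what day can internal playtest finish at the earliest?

The design doc has no prerequisites, so it starts at day 0 and finishes at day 10.
After the design doc (finishes day 10), level scripting can start at day 10 and finishes at day 22.
Asset creation waits on the design doc (finishes day 10), so it starts at day 10 and finishes at 10 + 12 = day 22.
Internal playtest has to wait for asset creation (finishes day 22); level scripting (finishes day 22). The latest of these is day 22, so internal playtest runs day 22 to 22 + 4 = day 26.

26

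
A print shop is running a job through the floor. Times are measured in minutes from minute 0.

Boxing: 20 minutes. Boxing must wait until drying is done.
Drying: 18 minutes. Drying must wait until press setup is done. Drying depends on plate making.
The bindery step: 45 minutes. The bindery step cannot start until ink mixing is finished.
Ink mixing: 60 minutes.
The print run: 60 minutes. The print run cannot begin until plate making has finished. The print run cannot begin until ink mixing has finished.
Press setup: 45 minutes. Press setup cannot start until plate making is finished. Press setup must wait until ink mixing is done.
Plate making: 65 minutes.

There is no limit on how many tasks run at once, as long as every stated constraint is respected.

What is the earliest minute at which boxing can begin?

128

Nothing blocks ink mixing, so it runs from minute 0 to minute 60.
Plate making can start immediately at minute 0; it finishes at minute 65.
Press setup needs all of plate making (finishes minute 65); ink mixing (finishes minute 60). That puts its earliest start at minute 65; it finishes at 65 + 45 = minute 110.
For drying: press setup (finishes minute 110); plate making (finishes minute 65). Taking the maximum gives a start of minute 110, and it finishes at 110 + 18 = minute 128.
Boxing waits on drying (finishes minute 128), so the earliest it can start is minute 128.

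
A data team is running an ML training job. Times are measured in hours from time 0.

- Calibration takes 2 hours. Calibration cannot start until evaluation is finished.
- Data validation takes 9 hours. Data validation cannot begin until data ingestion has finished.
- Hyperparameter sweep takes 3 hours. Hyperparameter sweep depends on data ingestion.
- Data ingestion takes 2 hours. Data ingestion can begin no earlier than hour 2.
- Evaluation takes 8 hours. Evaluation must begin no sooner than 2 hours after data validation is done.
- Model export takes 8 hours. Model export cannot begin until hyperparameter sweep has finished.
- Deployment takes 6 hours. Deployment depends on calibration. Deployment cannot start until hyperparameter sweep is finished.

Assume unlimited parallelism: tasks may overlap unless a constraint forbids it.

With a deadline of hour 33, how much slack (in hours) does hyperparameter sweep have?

Data ingestion waits on its own release at hour 2, so it starts at hour 2 and finishes at 2 + 2 = hour 4.
Hyperparameter sweep cannot begin until data ingestion (finishes hour 4). It runs from hour 4 to 4 + 3 = hour 7.

Working backward from the deadline:
To finish by hour 33, deployment (duration 6) must start no later than hour 27.
Model export must finish by hour 33; it takes 8 hours, so it must start by 33 − 8 = hour 25.
Hyperparameter sweep has several dependents: model export (must start by hour 25); deployment (must start by hour 27). The earliest of those limits is hour 25, so hyperparameter sweep must start by 25 − 3 = hour 22.
So hyperparameter sweep can start as early as hour 4 and as late as hour 22, giving 22 − 4 = 18 hours of slack.

18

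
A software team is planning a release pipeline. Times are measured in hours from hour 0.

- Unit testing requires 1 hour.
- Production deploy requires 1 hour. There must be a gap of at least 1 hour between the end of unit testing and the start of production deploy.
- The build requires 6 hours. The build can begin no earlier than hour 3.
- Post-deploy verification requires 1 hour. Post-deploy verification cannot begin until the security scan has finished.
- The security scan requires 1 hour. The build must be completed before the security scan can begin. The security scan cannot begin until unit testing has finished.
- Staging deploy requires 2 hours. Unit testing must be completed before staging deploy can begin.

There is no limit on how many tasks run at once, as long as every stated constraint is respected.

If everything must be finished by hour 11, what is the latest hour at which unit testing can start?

Nothing follows post-deploy verification; the deadline of hour 11 is its only limit. It must start by 11 − 1 = hour 10.
The security scan must finish before post-deploy verification (must start by hour 10). With a 1-hour duration, the security scan must start by 10 − 1 = hour 9.
Staging deploy must finish by hour 11; it takes 2 hours, so it must start by 11 − 2 = hour 9.
Production deploy has no dependents, so it just needs to finish by hour 11. Starting by 11 − 1 = hour 10 achieves that.
Unit testing has several dependents: the security scan (must start by hour 9); staging deploy (must start by hour 9); production deploy (must start by hour 10, minus 1-hour gap → hour 9). The earliest of those limits is hour 9, so unit testing must start by 9 − 1 = hour 8.

8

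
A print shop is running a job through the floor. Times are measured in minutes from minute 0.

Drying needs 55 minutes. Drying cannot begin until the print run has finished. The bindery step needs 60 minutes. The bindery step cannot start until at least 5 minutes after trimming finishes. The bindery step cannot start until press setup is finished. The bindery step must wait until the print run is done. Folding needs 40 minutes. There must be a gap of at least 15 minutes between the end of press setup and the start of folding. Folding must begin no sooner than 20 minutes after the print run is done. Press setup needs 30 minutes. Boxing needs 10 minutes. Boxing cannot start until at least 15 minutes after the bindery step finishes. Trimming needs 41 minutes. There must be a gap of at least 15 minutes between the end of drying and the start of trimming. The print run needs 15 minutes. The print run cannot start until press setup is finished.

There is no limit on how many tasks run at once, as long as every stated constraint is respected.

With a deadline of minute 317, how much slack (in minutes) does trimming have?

Press setup has no prerequisites, so it starts at minute 0 and finishes at minute 30.
The print run waits on press setup (finishes minute 30), so it starts at minute 30 and finishes at 30 + 15 = minute 45.
Drying waits on the print run (finishes minute 45), so it starts at minute 45 and finishes at 45 + 55 = minute 100.
Trimming waits on drying (finishes minute 100, plus 15-minute gap → minute 115), so it starts at minute 115 and finishes at 115 + 41 = minute 156.

Working backward from the deadline:
Nothing follows boxing; the deadline of minute 317 is its only limit. It must start by 317 − 10 = minute 307.
The bindery step has to be done before boxing (must start by minute 307, minus 15-minute gap → minute 292). That means finishing by minute 292, i.e. starting by 292 − 60 = minute 232.
Trimming feeds into the bindery step (must start by minute 232, minus 5-minute gap → minute 227); so trimming must finish by minute 227 and therefore start by minute 186.
So trimming can start as early as minute 115 and as late as minute 186, giving 186 − 115 = 71 minutes of slack.

71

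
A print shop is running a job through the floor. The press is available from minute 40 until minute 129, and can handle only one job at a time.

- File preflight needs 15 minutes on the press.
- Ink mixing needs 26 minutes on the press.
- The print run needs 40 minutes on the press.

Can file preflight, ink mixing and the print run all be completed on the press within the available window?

The press window is 129 − 40 = 89 minutes.
Running back to back, the jobs need 15 + 26 + 40 = 81 minutes on the press.
Since 81 ≤ 89, they fit within the window.

Yes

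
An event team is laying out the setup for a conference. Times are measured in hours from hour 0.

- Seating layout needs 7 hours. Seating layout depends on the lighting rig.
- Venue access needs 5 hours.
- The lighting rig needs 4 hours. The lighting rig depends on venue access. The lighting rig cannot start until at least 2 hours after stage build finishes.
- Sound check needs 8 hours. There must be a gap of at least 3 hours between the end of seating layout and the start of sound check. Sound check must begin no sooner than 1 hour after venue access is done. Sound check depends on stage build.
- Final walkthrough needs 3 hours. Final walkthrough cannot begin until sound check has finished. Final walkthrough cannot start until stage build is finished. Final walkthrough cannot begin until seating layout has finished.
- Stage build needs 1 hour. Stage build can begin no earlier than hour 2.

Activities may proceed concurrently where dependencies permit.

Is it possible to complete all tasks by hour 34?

After its own release at hour 2, stage build can start at hour 2 and finishes at hour 3.
Venue access has no prerequisites, so it starts at hour 0 and finishes at hour 5.
The lighting rig needs all of venue access (finishes hour 5); stage build (finishes hour 3, plus 2-hour gap → hour 5). That puts its earliest start at hour 5; it finishes at 5 + 4 = hour 9.
After the lighting rig (finishes hour 9), seating layout can start at hour 9 and finishes at hour 16.
Sound check has to wait for seating layout (finishes hour 16, plus 3-hour gap → hour 19); venue access (finishes hour 5, plus 1-hour gap → hour 6); stage build (finishes hour 3). The latest of these is hour 19, so sound check runs hour 19 to 19 + 8 = hour 27.
Final walkthrough has to wait for sound check (finishes hour 27); stage build (finishes hour 3); seating layout (finishes hour 16). The latest of these is hour 27, so final walkthrough runs hour 27 to 27 + 3 = hour 30.
Every task is finished by hour 30, which is no later than the deadline of 34, so the schedule is feasible.

Yes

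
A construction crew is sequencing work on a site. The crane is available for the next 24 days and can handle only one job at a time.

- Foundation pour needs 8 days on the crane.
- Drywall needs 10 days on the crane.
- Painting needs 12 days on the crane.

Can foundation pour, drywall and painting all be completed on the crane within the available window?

No

Running back to back, the jobs need 8 + 10 + 12 = 30 days on the crane.
Since 30 > 24, they cannot all fit.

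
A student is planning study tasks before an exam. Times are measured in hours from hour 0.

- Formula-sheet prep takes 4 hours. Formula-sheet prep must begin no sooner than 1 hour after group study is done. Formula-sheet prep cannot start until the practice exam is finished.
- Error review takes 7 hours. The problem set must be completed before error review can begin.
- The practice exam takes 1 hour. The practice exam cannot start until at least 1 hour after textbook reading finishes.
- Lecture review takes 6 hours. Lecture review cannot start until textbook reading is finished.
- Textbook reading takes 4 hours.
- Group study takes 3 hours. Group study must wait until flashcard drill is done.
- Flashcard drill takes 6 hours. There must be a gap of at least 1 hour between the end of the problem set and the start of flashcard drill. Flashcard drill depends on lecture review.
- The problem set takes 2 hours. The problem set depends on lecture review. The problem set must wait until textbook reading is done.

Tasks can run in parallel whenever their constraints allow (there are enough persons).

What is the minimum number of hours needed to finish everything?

27

Nothing blocks textbook reading, so it runs from hour 0 to hour 4.
The practice exam cannot begin until textbook reading (finishes hour 4, plus 1-hour gap → hour 5). It runs from hour 5 to 5 + 1 = hour 6.
After textbook reading (finishes hour 4), lecture review can start at hour 4 and finishes at hour 10.
The problem set has to wait for lecture review (finishes hour 10); textbook reading (finishes hour 4). The latest of these is hour 10, so the problem set runs hour 10 to 10 + 2 = hour 12.
After the problem set (finishes hour 12), error review can start at hour 12 and finishes at hour 19.
Flashcard drill cannot start until the problem set (finishes hour 12, plus 1-hour gap → hour 13); lecture review (finishes hour 10). The controlling bound is hour 13, so flashcard drill finishes at 13 + 6 = hour 19.
Group study cannot begin until flashcard drill (finishes hour 19). It runs from hour 19 to 19 + 3 = hour 22.
For formula-sheet prep: group study (finishes hour 22, plus 1-hour gap → hour 23); the practice exam (finishes hour 6). Taking the maximum gives a start of hour 23, and it finishes at 23 + 4 = hour 27.
All tasks are finished once the last one completes. Finish times: Textbook reading at 4, Lecture review at 10, The problem set at 12, Flashcard drill at 19, The practice exam at 6, Error review at 19, Group study at 22, Formula-sheet prep at 27. The latest is hour 27.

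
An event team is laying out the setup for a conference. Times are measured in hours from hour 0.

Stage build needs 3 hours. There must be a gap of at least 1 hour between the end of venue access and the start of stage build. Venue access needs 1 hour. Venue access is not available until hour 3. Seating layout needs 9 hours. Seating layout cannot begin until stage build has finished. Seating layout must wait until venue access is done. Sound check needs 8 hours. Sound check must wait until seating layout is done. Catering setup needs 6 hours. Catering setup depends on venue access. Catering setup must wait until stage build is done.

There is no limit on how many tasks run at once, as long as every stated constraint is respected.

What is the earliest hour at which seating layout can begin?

8

Venue access waits on its own release at hour 3, so it starts at hour 3 and finishes at 3 + 1 = hour 4.
Stage build waits on venue access (finishes hour 4, plus 1-hour gap → hour 5), so it starts at hour 5 and finishes at 5 + 3 = hour 8.
Seating layout waits on stage build (finishes hour 8); venue access (finishes hour 4). The latest of these is hour 8, which is the earliest seating layout can start.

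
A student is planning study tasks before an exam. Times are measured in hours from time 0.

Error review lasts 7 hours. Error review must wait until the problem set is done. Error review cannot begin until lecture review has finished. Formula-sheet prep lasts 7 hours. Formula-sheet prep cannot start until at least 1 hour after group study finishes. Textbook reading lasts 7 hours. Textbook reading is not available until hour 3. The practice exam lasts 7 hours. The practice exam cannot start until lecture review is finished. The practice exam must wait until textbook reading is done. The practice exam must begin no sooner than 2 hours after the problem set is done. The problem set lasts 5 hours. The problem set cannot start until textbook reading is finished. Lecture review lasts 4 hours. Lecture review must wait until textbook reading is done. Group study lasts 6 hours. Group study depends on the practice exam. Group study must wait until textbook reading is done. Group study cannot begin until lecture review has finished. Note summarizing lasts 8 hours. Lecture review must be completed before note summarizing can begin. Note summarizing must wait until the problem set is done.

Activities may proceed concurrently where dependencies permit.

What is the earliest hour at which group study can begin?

Textbook reading cannot begin until its own release at hour 3. It runs from hour 3 to 3 + 7 = hour 10.
After textbook reading (finishes hour 10), the problem set can start at hour 10 and finishes at hour 15.
Lecture review cannot begin until textbook reading (finishes hour 10). It runs from hour 10 to 10 + 4 = hour 14.
For the practice exam: lecture review (finishes hour 14); textbook reading (finishes hour 10); the problem set (finishes hour 15, plus 2-hour gap → hour 17). Taking the maximum gives a start of hour 17, and it finishes at 17 + 7 = hour 24.
Group study waits on the practice exam (finishes hour 24); textbook reading (finishes hour 10); lecture review (finishes hour 14). The latest of these is hour 24, which is the earliest group study can start.

24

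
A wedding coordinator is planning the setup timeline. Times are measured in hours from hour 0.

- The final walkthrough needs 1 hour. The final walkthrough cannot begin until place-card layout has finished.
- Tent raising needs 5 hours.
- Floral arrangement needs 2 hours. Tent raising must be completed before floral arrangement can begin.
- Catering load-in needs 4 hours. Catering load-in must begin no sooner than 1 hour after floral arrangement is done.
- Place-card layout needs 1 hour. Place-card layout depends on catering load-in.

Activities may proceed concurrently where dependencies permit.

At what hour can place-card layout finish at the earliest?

13

Nothing blocks tent raising, so it runs from hour 0 to hour 5.
Floral arrangement waits on tent raising (finishes hour 5), so it starts at hour 5 and finishes at 5 + 2 = hour 7.
Catering load-in cannot begin until floral arrangement (finishes hour 7, plus 1-hour gap → hour 8). It runs from hour 8 to 8 + 4 = hour 12.
Place-card layout cannot begin until catering load-in (finishes hour 12). It runs from hour 12 to 12 + 1 = hour 13.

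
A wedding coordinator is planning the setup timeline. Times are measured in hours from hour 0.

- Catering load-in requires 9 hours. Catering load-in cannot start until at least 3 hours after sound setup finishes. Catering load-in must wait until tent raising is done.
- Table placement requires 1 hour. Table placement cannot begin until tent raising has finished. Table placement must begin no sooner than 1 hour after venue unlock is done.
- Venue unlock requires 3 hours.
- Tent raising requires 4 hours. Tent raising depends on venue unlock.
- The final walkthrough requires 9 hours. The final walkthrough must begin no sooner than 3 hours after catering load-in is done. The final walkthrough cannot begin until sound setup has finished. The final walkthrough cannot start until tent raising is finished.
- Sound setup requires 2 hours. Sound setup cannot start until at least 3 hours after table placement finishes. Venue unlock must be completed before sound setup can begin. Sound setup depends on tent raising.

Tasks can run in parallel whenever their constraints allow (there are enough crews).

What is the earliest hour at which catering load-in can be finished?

25

Venue unlock can start immediately at hour 0; it finishes at hour 3.
After venue unlock (finishes hour 3), tent raising can start at hour 3 and finishes at hour 7.
Table placement has to wait for tent raising (finishes hour 7); venue unlock (finishes hour 3, plus 1-hour gap → hour 4). The latest of these is hour 7, so table placement runs hour 7 to 7 + 1 = hour 8.
For sound setup: table placement (finishes hour 8, plus 3-hour gap → hour 11); venue unlock (finishes hour 3); tent raising (finishes hour 7). Taking the maximum gives a start of hour 11, and it finishes at 11 + 2 = hour 13.
Catering load-in needs all of sound setup (finishes hour 13, plus 3-hour gap → hour 16); tent raising (finishes hour 7). That puts its earliest start at hour 16; it finishes at 16 + 9 = hour 25.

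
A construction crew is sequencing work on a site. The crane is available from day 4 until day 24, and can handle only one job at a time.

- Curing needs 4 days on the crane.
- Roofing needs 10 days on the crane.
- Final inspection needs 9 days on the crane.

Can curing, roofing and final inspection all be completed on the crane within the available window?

The crane window is 24 − 4 = 20 days.
Running back to back, the jobs need 4 + 10 + 9 = 23 days on the crane.
Since 23 > 20, they cannot all fit.

No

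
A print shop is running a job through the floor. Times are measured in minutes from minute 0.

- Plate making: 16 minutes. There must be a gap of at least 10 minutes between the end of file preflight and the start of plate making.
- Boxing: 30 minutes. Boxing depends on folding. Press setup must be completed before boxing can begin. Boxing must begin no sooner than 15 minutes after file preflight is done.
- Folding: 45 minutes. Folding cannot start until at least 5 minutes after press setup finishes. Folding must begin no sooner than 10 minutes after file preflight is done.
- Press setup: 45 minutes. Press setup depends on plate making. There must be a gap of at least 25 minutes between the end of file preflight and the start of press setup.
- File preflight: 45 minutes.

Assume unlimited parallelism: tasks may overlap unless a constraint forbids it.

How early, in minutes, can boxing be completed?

File preflight has no prerequisites, so it starts at minute 0 and finishes at minute 45.
After file preflight (finishes minute 45, plus 10-minute gap → minute 55), plate making can start at minute 55 and finishes at minute 71.
Press setup has to wait for plate making (finishes minute 71); file preflight (finishes minute 45, plus 25-minute gap → minute 70). The latest of these is minute 71, so press setup runs minute 71 to 71 + 45 = minute 116.
Folding has to wait for press setup (finishes minute 116, plus 5-minute gap → minute 121); file preflight (finishes minute 45, plus 10-minute gap → minute 55). The latest of these is minute 121, so folding runs minute 121 to 121 + 45 = minute 166.
For boxing: folding (finishes minute 166); press setup (finishes minute 116); file preflight (finishes minute 45, plus 15-minute gap → minute 60). Taking the maximum gives a start of minute 166, and it finishes at 166 + 30 = minute 196.

196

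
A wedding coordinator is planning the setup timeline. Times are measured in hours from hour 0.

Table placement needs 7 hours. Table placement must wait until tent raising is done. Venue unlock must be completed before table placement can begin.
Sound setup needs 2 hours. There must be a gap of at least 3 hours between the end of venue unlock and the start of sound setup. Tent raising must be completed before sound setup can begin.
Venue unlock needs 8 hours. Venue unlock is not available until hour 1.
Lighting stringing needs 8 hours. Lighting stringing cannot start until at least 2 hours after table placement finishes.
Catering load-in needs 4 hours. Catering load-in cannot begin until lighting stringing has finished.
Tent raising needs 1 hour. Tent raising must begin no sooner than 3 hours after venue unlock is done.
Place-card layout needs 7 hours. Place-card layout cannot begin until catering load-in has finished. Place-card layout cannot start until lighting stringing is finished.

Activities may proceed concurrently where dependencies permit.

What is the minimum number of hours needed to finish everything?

Venue unlock waits on its own release at hour 1, so it starts at hour 1 and finishes at 1 + 8 = hour 9.
Tent raising waits on venue unlock (finishes hour 9, plus 3-hour gap → hour 12), so it starts at hour 12 and finishes at 12 + 1 = hour 13.
Sound setup needs all of venue unlock (finishes hour 9, plus 3-hour gap → hour 12); tent raising (finishes hour 13). That puts its earliest start at hour 13; it finishes at 13 + 2 = hour 15.
Table placement has to wait for tent raising (finishes hour 13); venue unlock (finishes hour 9). The latest of these is hour 13, so table placement runs hour 13 to 13 + 7 = hour 20.
Lighting stringing waits on table placement (finishes hour 20, plus 2-hour gap → hour 22), so it starts at hour 22 and finishes at 22 + 8 = hour 30.
Catering load-in cannot begin until lighting stringing (finishes hour 30). It runs from hour 30 to 30 + 4 = hour 34.
Place-card layout cannot start until catering load-in (finishes hour 34); lighting stringing (finishes hour 30). The controlling bound is hour 34, so place-card layout finishes at 34 + 7 = hour 41.
All tasks are finished once the last one completes. Finish times: Venue unlock at 9, Tent raising at 13, Table placement at 20, Lighting stringing at 30, Sound setup at 15, Catering load-in at 34, Place-card layout at 41. The latest is hour 41.

41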